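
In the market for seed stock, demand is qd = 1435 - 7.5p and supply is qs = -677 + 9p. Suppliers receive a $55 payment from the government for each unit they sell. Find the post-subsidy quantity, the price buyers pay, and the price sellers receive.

q' = 700; buyers pay $98; sellers receive $153

Pre-subsidy: 1435 - 7.5p = -677 + 9p gives p* = 128, q* = 475.
With the subsidy, sellers receive ps = pb + 55 for each unit, where pb is the price buyers pay.
Supply in terms of pb becomes qs = -677 + 9(pb + 55) = -182 + 9pb. Setting this equal to demand: 1435 - 7.5pb = -182 + 9pb, so pb = 98.
Sellers receive ps = 98 + 55 = 153; q' = 1435 − 7.5·98 = 700.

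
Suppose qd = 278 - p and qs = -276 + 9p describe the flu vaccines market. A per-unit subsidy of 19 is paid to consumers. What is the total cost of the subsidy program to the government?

Pre-subsidy: 278 - p = -276 + 9p gives p* = 55.4, q* = 222.6.
With the rebate, buyers effectively pay pb = ps − 19, where ps is the price sellers receive.
Demand in terms of ps becomes qd = 278 − 1(ps − 19) = 297 - ps. Setting this equal to supply: 297 - ps = -276 + 9ps, so ps = 57.3.
Buyers pay pb = 57.3 − 19 = 38.3; q' = -276 + 9·57.3 = 239.7.
Government outlay = subsidy × quantity = 19 × 239.7 = 4554.3.

Government cost = 4554.3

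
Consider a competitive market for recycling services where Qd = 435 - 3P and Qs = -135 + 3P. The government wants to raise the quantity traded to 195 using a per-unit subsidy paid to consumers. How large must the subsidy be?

Required subsidy s = 30 per unit

At Q = 195, invert demand for the buyer price: Pb = (435 − 195)/3 = 80; invert supply for the seller price: Ps = (195 − (-135))/3 = 110.
The subsidy must fill the gap: s = Ps − Pb = 110 − 80 = 30.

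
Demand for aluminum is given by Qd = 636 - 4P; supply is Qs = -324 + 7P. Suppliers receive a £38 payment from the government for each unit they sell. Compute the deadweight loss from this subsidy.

Pre-subsidy: 636 - 4P = -324 + 7P gives P* = 960/11, Q* = 3156/11.
With the subsidy, sellers receive Ps = Pb + 38 for each unit, where Pb is the price buyers pay.
Supply in terms of Pb becomes Qs = -324 + 7(Pb + 38) = -58 + 7Pb. Setting this equal to demand: 636 - 4Pb = -58 + 7Pb, so Pb = 694/11.
Sellers receive Ps = 694/11 + 38 = 1112/11; Q' = 636 − 4·(694/11) = 4220/11.
The subsidy expands output by 4220/11 − 3156/11 = 1064/11 past the efficient level; on those units the gap between marginal cost and willingness to pay runs from 0 up to 38.
DWL = ½ × 38 × 1064/11 = 20216/11.

Deadweight loss = 20216/11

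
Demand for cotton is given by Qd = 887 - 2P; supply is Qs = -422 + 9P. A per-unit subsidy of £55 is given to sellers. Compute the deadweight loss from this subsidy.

Pre-subsidy: 887 - 2P = -422 + 9P gives P* = 119, Q* = 649.
With the subsidy, sellers receive Ps = Pb + 55 for each unit, where Pb is the price buyers pay.
Supply in terms of Pb becomes Qs = -422 + 9(Pb + 55) = 73 + 9Pb. Setting this equal to demand: 887 - 2Pb = 73 + 9Pb, so Pb = 74.
Sellers receive Ps = 74 + 55 = 129; Q' = 887 − 2·74 = 739.
The subsidy expands output by 739 − 649 = 90 past the efficient level; on those units the gap between marginal cost and willingness to pay runs from 0 up to 55.
DWL = ½ × 55 × 90 = 2475.

Deadweight loss = £2475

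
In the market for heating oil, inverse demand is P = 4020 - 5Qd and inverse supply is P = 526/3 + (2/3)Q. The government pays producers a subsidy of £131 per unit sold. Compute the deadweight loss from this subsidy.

Pre-subsidy: 4020 - 5Q = 526/3 + (2/3)Q gives Q* = 11534/17 and P* = 10670/17.
With the subsidy, sellers receive Ps = Pb + 131 for each unit, where Pb is the price buyers pay.
On the curves, Pb = 4020 - 5Q and Ps = 526/3 + (2/3)Q; the wedge Ps − Pb = 131 gives 526/3 + (2/3)Q − (4020 - 5Q) = 131, so Q' = 11927/17.
Then Pb = 4020 − 5·(11927/17) = 8705/17 and Ps = 526/3 + (2/3)·(11927/17) = 10932/17.
The subsidy expands output by 11927/17 − 11534/17 = 393/17 past the efficient level; on those units the gap between marginal cost and willingness to pay runs from 0 up to 131.
DWL = ½ × 131 × 393/17 = 51483/34.

Deadweight loss = 51483/34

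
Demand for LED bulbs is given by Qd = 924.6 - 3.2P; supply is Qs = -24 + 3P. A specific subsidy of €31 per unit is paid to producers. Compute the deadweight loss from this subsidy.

Deadweight loss = €744

Pre-subsidy: 924.6 - 3.2P = -24 + 3P gives P* = 153, Q* = 435.
With the subsidy, sellers receive Ps = Pb + 31 for each unit, where Pb is the price buyers pay.
Supply in terms of Pb becomes Qs = -24 + 3(Pb + 31) = 69 + 3Pb. Setting this equal to demand: 924.6 - 3.2Pb = 69 + 3Pb, so Pb = 138.
Sellers receive Ps = 138 + 31 = 169; Q' = 924.6 − 3.2·138 = 483.
The subsidy expands output by 483 − 435 = 48 past the efficient level; on those units the gap between marginal cost and willingness to pay runs from 0 up to 31.
DWL = ½ × 31 × 48 = 744.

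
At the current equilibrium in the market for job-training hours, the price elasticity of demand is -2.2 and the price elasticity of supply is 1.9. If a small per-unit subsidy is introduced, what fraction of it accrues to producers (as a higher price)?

For a small subsidy around the equilibrium, the benefit split depends on the relative slopes, which at a point are proportional to the elasticities.
Buyer share = εs/(εs + |εd|) = 1.9/(1.9 + 2.2) = 19/41; seller share = |εd|/(εs + |εd|) = 22/41.
So producers capture 22/41 of the subsidy.

Producer share = 22/41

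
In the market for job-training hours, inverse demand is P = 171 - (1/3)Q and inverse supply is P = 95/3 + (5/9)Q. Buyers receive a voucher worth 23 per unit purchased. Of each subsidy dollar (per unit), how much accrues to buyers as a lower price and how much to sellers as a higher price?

Pre-subsidy: 171 - (1/3)Q = 95/3 + (5/9)Q gives Q* = 156.75 and P* = 118.75.
With the rebate, buyers effectively pay Pb = Ps − 23, where Ps is the price sellers receive.
On the curves, Pb = 171 - (1/3)Q and Ps = 95/3 + (5/9)Q; the wedge Ps − Pb = 23 gives 95/3 + (5/9)Q − (171 - (1/3)Q) = 23, so Q' = 182.625.
Then Pb = 171 − (1/3)·182.625 = 110.125 and Ps = 95/3 + (5/9)·182.625 = 133.125.
Buyers' price falls by P* − Pb = 118.75 − 110.125 = 8.625; sellers' price rises by Ps − P* = 133.125 − 118.75 = 14.375.

Buyers gain 8.625 per unit; sellers gain 14.375 per unit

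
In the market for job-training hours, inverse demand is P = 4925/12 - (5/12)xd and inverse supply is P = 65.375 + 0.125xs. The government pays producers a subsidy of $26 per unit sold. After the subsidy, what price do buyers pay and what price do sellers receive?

Buyers pay $125; sellers receive $151

Pre-subsidy: 4925/12 - (5/12)x = 65.375 + 0.125x gives x* = 637 and P* = 145.
With the subsidy, sellers receive Ps = Pb + 26 for each unit, where Pb is the price buyers pay.
On the curves, Pb = 4925/12 - (5/12)x and Ps = 65.375 + 0.125x; the wedge Ps − Pb = 26 gives 65.375 + 0.125x − (4925/12 - (5/12)x) = 26, so x' = 685.
Then Pb = 4925/12 − (5/12)·685 = 125 and Ps = 65.375 + 0.125·685 = 151.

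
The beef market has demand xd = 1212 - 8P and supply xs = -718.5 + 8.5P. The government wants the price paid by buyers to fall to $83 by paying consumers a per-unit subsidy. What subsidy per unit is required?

At a buyer price of 83, quantity demanded is 1212 − 8·83 = 548.
Sellers supply 548 only when they receive Ps with -718.5 + 8.5·Ps = 548, i.e. Ps = 149.
s = Ps − Pb = 149 − 83 = 66.

Required subsidy s = $66 per unit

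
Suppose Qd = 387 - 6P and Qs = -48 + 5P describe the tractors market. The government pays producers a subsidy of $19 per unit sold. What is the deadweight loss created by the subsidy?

Deadweight loss = 5415/11

Pre-subsidy: 387 - 6P = -48 + 5P gives P* = 435/11, Q* = 1647/11.
With the subsidy, sellers receive Ps = Pb + 19 for each unit, where Pb is the price buyers pay.
Supply in terms of Pb becomes Qs = -48 + 5(Pb + 19) = 47 + 5Pb. Setting this equal to demand: 387 - 6Pb = 47 + 5Pb, so Pb = 340/11.
Sellers receive Ps = 340/11 + 19 = 549/11; Q' = 387 − 6·(340/11) = 2217/11.
The subsidy expands output by 2217/11 − 1647/11 = 570/11 past the efficient level; on those units the gap between marginal cost and willingness to pay runs from 0 up to 19.
DWL = ½ × 19 × 570/11 = 5415/11.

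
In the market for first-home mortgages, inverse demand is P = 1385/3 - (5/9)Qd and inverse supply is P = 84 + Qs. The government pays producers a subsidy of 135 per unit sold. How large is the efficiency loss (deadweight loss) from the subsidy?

Deadweight loss = 164025/28

Pre-subsidy: 1385/3 - (5/9)Q = 84 + Q gives Q* = 3399/14 and P* = 4575/14.
With the subsidy, sellers receive Ps = Pb + 135 for each unit, where Pb is the price buyers pay.
On the curves, Pb = 1385/3 - (5/9)Q and Ps = 84 + Q; the wedge Ps − Pb = 135 gives 84 + Q − (1385/3 - (5/9)Q) = 135, so Q' = 2307/7.
Then Pb = 1385/3 − (5/9)·(2307/7) = 1950/7 and Ps = 84 + 1·(2307/7) = 2895/7.
The subsidy expands output by 2307/7 − 3399/14 = 1215/14 past the efficient level; on those units the gap between marginal cost and willingness to pay runs from 0 up to 135.
DWL = ½ × 135 × 1215/14 = 164025/28.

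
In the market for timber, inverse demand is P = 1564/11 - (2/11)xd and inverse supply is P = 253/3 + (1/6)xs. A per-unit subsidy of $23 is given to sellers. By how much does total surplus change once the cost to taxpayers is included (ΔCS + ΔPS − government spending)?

Net change in total surplus = -$759

Pre-subsidy: 1564/11 - (2/11)x = 253/3 + (1/6)x gives x* = 166 and P* = 112.
With the subsidy, sellers receive Ps = Pb + 23 for each unit, where Pb is the price buyers pay.
On the curves, Pb = 1564/11 - (2/11)x and Ps = 253/3 + (1/6)x; the wedge Ps − Pb = 23 gives 253/3 + (1/6)x − (1564/11 - (2/11)x) = 23, so x' = 232.
Then Pb = 1564/11 − (2/11)·232 = 100 and Ps = 253/3 + (1/6)·232 = 123.
ΔCS = ½(166 + 232)(112 − 100) = 2388; ΔPS = ½(166 + 232)(123 − 112) = 2189.
Government spending = 23 × 232 = 5336.
Net change = 2388 + 2189 − 5336 = -759. The loss equals the DWL triangle ½·23·66.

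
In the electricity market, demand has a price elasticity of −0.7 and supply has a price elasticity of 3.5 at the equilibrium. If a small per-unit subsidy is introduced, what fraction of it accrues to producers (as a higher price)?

Producer share = 1/6

For a small subsidy around the equilibrium, the benefit split depends on the relative slopes, which at a point are proportional to the elasticities.
Buyer share = εs/(εs + |εd|) = 3.5/(3.5 + 0.7) = 5/6; seller share = |εd|/(εs + |εd|) = 1/6.
So producers capture 1/6 of the subsidy.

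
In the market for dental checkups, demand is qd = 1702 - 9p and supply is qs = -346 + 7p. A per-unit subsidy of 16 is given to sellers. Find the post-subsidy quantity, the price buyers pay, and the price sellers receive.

Pre-subsidy: 1702 - 9p = -346 + 7p gives p* = 128, q* = 550.
With the subsidy, sellers receive ps = pb + 16 for each unit, where pb is the price buyers pay.
Supply in terms of pb becomes qs = -346 + 7(pb + 16) = -234 + 7pb. Setting this equal to demand: 1702 - 9pb = -234 + 7pb, so pb = 121.
Sellers receive ps = 121 + 16 = 137; q' = 1702 − 9·121 = 613.

q' = 613; buyers pay 121; sellers receive 137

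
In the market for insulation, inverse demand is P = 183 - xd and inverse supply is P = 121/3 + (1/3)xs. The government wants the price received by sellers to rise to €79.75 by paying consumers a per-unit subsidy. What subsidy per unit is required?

Required subsidy s = €15 per unit

At a seller price of 79.75, quantity supplied is -121 + 3·79.75 = 118.25.
Buyers absorb 118.25 only when they pay Pb = 183 − 1·118.25 = 64.75.
s = Ps − Pb = 79.75 − 64.75 = 15.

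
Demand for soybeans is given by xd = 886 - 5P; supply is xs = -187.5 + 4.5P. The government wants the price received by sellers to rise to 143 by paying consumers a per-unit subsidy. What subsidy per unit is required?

Required subsidy s = 57 per unit

At a seller price of 143, quantity supplied is -187.5 + 4.5·143 = 456.
Buyers absorb 456 only when they pay Pb with 886 − 5·Pb = 456, i.e. Pb = 86.
s = Ps − Pb = 143 − 86 = 57.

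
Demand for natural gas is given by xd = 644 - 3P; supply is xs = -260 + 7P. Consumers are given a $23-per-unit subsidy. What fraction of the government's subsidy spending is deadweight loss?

Pre-subsidy: 644 - 3P = -260 + 7P gives P* = 90.4, x* = 372.8.
With the rebate, buyers effectively pay Pb = Ps − 23, where Ps is the price sellers receive.
Demand in terms of Ps becomes xd = 644 − 3(Ps − 23) = 713 - 3Ps. Setting this equal to supply: 713 - 3Ps = -260 + 7Ps, so Ps = 97.3.
Buyers pay Pb = 97.3 − 23 = 74.3; x' = -260 + 7·97.3 = 421.1.
ΔCS = ½(372.8 + 421.1)(90.4 − 74.3) = 6390.895; ΔPS = ½(372.8 + 421.1)(97.3 − 90.4) = 2738.955.
Government spending = 23 × 421.1 = 9685.3.
DWL = ½ × 23 × (421.1 − 372.8) = 555.45; fraction = 555.45 / 9685.3 = 483/8422.

DWL / government spending = 483/8422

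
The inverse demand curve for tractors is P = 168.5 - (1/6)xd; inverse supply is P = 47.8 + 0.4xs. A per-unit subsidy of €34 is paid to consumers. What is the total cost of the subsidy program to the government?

Pre-subsidy: 168.5 - (1/6)x = 47.8 + 0.4x gives x* = 213 and P* = 133.
With the rebate, buyers effectively pay Pb = Ps − 34, where Ps is the price sellers receive.
On the curves, Pb = 168.5 - (1/6)x and Ps = 47.8 + 0.4x; the wedge Ps − Pb = 34 gives 47.8 + 0.4x − (168.5 - (1/6)x) = 34, so x' = 273.
Then Pb = 168.5 − (1/6)·273 = 123 and Ps = 47.8 + 0.4·273 = 157.
Government outlay = subsidy × quantity = 34 × 273 = 9282.

Government cost = €9282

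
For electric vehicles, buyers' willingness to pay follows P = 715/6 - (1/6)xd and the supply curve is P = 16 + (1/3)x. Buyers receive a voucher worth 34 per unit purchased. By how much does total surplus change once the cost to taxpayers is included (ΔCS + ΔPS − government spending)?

Pre-subsidy: 715/6 - (1/6)x = 16 + (1/3)x gives x* = 619/3 and P* = 763/9.
With the rebate, buyers effectively pay Pb = Ps − 34, where Ps is the price sellers receive.
On the curves, Pb = 715/6 - (1/6)x and Ps = 16 + (1/3)x; the wedge Ps − Pb = 34 gives 16 + (1/3)x − (715/6 - (1/6)x) = 34, so x' = 823/3.
Then Pb = 715/6 − (1/6)·(823/3) = 661/9 and Ps = 16 + (1/3)·(823/3) = 967/9.
ΔCS = ½(619/3 + 823/3)(763/9 − 661/9) = 24514/9; ΔPS = ½(619/3 + 823/3)(967/9 − 763/9) = 49028/9.
Government spending = 34 × 823/3 = 27982/3.
Net change = 24514/9 + 49028/9 − 27982/3 = -1156. The loss equals the DWL triangle ½·34·68.

Net change in total surplus = -1156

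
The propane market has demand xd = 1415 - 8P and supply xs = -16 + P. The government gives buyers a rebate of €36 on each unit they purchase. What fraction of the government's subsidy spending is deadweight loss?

DWL / government spending = 16/175

Pre-subsidy: 1415 - 8P = -16 + P gives P* = 159, x* = 143.
With the rebate, buyers effectively pay Pb = Ps − 36, where Ps is the price sellers receive.
Demand in terms of Ps becomes xd = 1415 − 8(Ps − 36) = 1703 - 8Ps. Setting this equal to supply: 1703 - 8Ps = -16 + Ps, so Ps = 191.
Buyers pay Pb = 191 − 36 = 155; x' = -16 + 1·191 = 175.
ΔCS = ½(143 + 175)(159 − 155) = 636; ΔPS = ½(143 + 175)(191 − 159) = 5088.
Government spending = 36 × 175 = 6300.
DWL = ½ × 36 × (175 − 143) = 576; fraction = 576 / 6300 = 16/175.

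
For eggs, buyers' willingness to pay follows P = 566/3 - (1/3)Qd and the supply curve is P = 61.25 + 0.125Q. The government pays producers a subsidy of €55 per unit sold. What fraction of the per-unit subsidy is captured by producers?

Pre-subsidy: 566/3 - (1/3)Q = 61.25 + 0.125Q gives Q* = 278 and P* = 96.
With the subsidy, sellers receive Ps = Pb + 55 for each unit, where Pb is the price buyers pay.
On the curves, Pb = 566/3 - (1/3)Q and Ps = 61.25 + 0.125Q; the wedge Ps − Pb = 55 gives 61.25 + 0.125Q − (566/3 - (1/3)Q) = 55, so Q' = 398.
Then Pb = 566/3 − (1/3)·398 = 56 and Ps = 61.25 + 0.125·398 = 111.
Buyers' price falls by P* − Pb = 96 − 56 = 40; sellers' price rises by Ps − P* = 111 − 96 = 15.
So producers capture 15/55 = 3/11 of each unit of subsidy.

Producer share = 3/11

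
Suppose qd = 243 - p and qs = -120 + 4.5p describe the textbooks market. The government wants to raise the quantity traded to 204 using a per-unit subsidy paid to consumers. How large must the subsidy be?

Required subsidy s = 33 per unit

At q = 204, invert demand for the buyer price: pb = (243 − 204)/1 = 39; invert supply for the seller price: ps = (204 − (-120))/4.5 = 72.
The subsidy must fill the gap: s = ps − pb = 72 − 39 = 33.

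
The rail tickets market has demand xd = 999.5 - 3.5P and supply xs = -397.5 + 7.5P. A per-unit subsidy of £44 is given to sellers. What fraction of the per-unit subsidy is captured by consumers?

Consumer share = 15/22

Pre-subsidy: 999.5 - 3.5P = -397.5 + 7.5P gives P* = 127, x* = 555.
With the subsidy, sellers receive Ps = Pb + 44 for each unit, where Pb is the price buyers pay.
Supply in terms of Pb becomes xs = -397.5 + 7.5(Pb + 44) = -67.5 + 7.5Pb. Setting this equal to demand: 999.5 - 3.5Pb = -67.5 + 7.5Pb, so Pb = 97.
Sellers receive Ps = 97 + 44 = 141; x' = 999.5 − 3.5·97 = 660.
Buyers' price falls by P* − Pb = 127 − 97 = 30; sellers' price rises by Ps − P* = 141 − 127 = 14.
So consumers capture 30/44 = 15/22 of each unit of subsidy.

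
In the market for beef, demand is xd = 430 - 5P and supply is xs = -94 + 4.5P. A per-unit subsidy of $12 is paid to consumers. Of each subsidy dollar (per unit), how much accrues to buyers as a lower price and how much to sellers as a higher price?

Pre-subsidy: 430 - 5P = -94 + 4.5P gives P* = 1048/19, x* = 2930/19.
With the rebate, buyers effectively pay Pb = Ps − 12, where Ps is the price sellers receive.
Demand in terms of Ps becomes xd = 430 − 5(Ps − 12) = 490 - 5Ps. Setting this equal to supply: 490 - 5Ps = -94 + 4.5Ps, so Ps = 1168/19.
Buyers pay Pb = 1168/19 − 12 = 940/19; x' = -94 + 4.5·(1168/19) = 3470/19.
Buyers' price falls by P* − Pb = 1048/19 − 940/19 = 108/19; sellers' price rises by Ps − P* = 1168/19 − 1048/19 = 120/19.

Buyers gain 108/19 per unit; sellers gain 120/19 per unit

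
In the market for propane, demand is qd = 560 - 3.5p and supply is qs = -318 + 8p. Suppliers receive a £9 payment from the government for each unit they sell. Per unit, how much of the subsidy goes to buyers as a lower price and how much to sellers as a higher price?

Pre-subsidy: 560 - 3.5p = -318 + 8p gives p* = 1756/23, q* = 6734/23.
With the subsidy, sellers receive ps = pb + 9 for each unit, where pb is the price buyers pay.
Supply in terms of pb becomes qs = -318 + 8(pb + 9) = -246 + 8pb. Setting this equal to demand: 560 - 3.5pb = -246 + 8pb, so pb = 1612/23.
Sellers receive ps = 1612/23 + 9 = 1819/23; q' = 560 − 3.5·(1612/23) = 7238/23.
Buyers' price falls by p* − pb = 1756/23 − 1612/23 = 144/23; sellers' price rises by ps − p* = 1819/23 − 1756/23 = 63/23.

Buyers gain 144/23 per unit; sellers gain 63/23 per unit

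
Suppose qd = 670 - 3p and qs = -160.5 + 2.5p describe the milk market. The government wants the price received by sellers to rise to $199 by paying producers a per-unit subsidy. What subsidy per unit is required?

At a seller price of 199, quantity supplied is -160.5 + 2.5·199 = 337.
Buyers absorb 337 only when they pay pb with 670 − 3·pb = 337, i.e. pb = 111.
s = ps − pb = 199 − 111 = 88.

Required subsidy s = $88 per unit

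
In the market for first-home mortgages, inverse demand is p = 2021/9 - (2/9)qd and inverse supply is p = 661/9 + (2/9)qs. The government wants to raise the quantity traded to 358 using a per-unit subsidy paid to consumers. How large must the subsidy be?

At q = 358, from the demand curve buyers pay pb = 2021/9 − (2/9)·358 = 145; from the supply curve sellers need ps = 661/9 + (2/9)·358 = 153.
The subsidy must fill the gap: s = ps − pb = 153 − 145 = 8.

Required subsidy s = 8 per unit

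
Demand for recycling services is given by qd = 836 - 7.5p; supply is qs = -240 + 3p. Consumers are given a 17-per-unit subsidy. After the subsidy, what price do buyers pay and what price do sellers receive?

Pre-subsidy: 836 - 7.5p = -240 + 3p gives p* = 2152/21, q* = 472/7.
With the rebate, buyers effectively pay pb = ps − 17, where ps is the price sellers receive.
Demand in terms of ps becomes qd = 836 − 7.5(ps − 17) = 963.5 - 7.5ps. Setting this equal to supply: 963.5 - 7.5ps = -240 + 3ps, so ps = 2407/21.
Buyers pay pb = 2407/21 − 17 = 2050/21; q' = -240 + 3·(2407/21) = 727/7.

Buyers pay 2050/21; sellers receive 2407/21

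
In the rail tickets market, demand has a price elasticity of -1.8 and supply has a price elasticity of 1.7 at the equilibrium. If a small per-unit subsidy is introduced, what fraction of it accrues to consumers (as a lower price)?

For a small subsidy around the equilibrium, the benefit split depends on the relative slopes, which at a point are proportional to the elasticities.
Buyer share = εs/(εs + |εd|) = 1.7/(1.7 + 1.8) = 17/35; seller share = |εd|/(εs + |εd|) = 18/35.

Consumer share = 17/35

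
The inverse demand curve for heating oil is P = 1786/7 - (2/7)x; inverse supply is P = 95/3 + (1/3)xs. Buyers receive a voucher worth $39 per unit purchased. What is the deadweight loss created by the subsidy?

Pre-subsidy: 1786/7 - (2/7)x = 95/3 + (1/3)x gives x* = 361 and P* = 152.
With the rebate, buyers effectively pay Pb = Ps − 39, where Ps is the price sellers receive.
On the curves, Pb = 1786/7 - (2/7)x and Ps = 95/3 + (1/3)x; the wedge Ps − Pb = 39 gives 95/3 + (1/3)x − (1786/7 - (2/7)x) = 39, so x' = 424.
Then Pb = 1786/7 − (2/7)·424 = 134 and Ps = 95/3 + (1/3)·424 = 173.
The subsidy expands output by 424 − 361 = 63 past the efficient level; on those units the gap between marginal cost and willingness to pay runs from 0 up to 39.
DWL = ½ × 39 × 63 = 1228.5.

Deadweight loss = $1228.5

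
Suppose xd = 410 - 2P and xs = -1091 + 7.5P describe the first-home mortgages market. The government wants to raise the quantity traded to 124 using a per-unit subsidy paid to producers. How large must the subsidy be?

At x = 124, invert demand for the buyer price: Pb = (410 − 124)/2 = 143; invert supply for the seller price: Ps = (124 − (-1091))/7.5 = 162.
The subsidy must fill the gap: s = Ps − Pb = 162 − 143 = 19.

Required subsidy s = 19 per unit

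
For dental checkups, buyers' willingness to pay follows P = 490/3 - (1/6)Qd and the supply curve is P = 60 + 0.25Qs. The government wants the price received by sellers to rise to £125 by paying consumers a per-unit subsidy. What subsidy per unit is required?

Required subsidy s = £5 per unit

At a seller price of 125, quantity supplied is -240 + 4·125 = 260.
Buyers absorb 260 only when they pay Pb = 490/3 − (1/6)·260 = 120.
s = Ps − Pb = 125 − 120 = 5.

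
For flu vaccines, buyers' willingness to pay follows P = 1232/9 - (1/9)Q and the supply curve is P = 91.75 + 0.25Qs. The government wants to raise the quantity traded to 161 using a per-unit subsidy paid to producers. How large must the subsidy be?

Required subsidy s = 13 per unit

At Q = 161, from the demand curve buyers pay Pb = 1232/9 − (1/9)·161 = 119; from the supply curve sellers need Ps = 91.75 + 0.25·161 = 132.
The subsidy must fill the gap: s = Ps − Pb = 132 − 119 = 13.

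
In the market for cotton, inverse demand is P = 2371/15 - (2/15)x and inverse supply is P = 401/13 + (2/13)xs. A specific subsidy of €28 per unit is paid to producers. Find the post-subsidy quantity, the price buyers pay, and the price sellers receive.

Pre-subsidy: 2371/15 - (2/15)x = 401/13 + (2/13)x gives x* = 443 and P* = 99.
With the subsidy, sellers receive Ps = Pb + 28 for each unit, where Pb is the price buyers pay.
On the curves, Pb = 2371/15 - (2/15)x and Ps = 401/13 + (2/13)x; the wedge Ps − Pb = 28 gives 401/13 + (2/13)x − (2371/15 - (2/15)x) = 28, so x' = 540.5.
Then Pb = 2371/15 − (2/15)·540.5 = 86 and Ps = 401/13 + (2/13)·540.5 = 114.

x' = 540.5; buyers pay €86; sellers receive €114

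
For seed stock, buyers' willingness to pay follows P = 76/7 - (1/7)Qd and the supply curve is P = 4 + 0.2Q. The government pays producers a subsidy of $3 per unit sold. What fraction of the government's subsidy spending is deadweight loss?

Pre-subsidy: 76/7 - (1/7)Q = 4 + 0.2Q gives Q* = 20 and P* = 8.
With the subsidy, sellers receive Ps = Pb + 3 for each unit, where Pb is the price buyers pay.
On the curves, Pb = 76/7 - (1/7)Q and Ps = 4 + 0.2Q; the wedge Ps − Pb = 3 gives 4 + 0.2Q − (76/7 - (1/7)Q) = 3, so Q' = 28.75.
Then Pb = 76/7 − (1/7)·28.75 = 6.75 and Ps = 4 + 0.2·28.75 = 9.75.
ΔCS = ½(20 + 28.75)(8 − 6.75) = 30.46875; ΔPS = ½(20 + 28.75)(9.75 − 8) = 42.65625.
Government spending = 3 × 28.75 = 86.25.
DWL = ½ × 3 × (28.75 − 20) = 13.125; fraction = 13.125 / 86.25 = 7/46.

DWL / government spending = 7/46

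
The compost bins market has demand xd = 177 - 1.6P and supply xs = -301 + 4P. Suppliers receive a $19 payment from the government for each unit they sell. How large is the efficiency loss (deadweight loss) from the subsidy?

Deadweight loss = 1444/7

Pre-subsidy: 177 - 1.6P = -301 + 4P gives P* = 1195/14, x* = 283/7.
With the subsidy, sellers receive Ps = Pb + 19 for each unit, where Pb is the price buyers pay.
Supply in terms of Pb becomes xs = -301 + 4(Pb + 19) = -225 + 4Pb. Setting this equal to demand: 177 - 1.6Pb = -225 + 4Pb, so Pb = 1005/14.
Sellers receive Ps = 1005/14 + 19 = 1271/14; x' = 177 − 1.6·(1005/14) = 435/7.
The subsidy expands output by 435/7 − 283/7 = 152/7 past the efficient level; on those units the gap between marginal cost and willingness to pay runs from 0 up to 19.
DWL = ½ × 19 × 152/7 = 1444/7.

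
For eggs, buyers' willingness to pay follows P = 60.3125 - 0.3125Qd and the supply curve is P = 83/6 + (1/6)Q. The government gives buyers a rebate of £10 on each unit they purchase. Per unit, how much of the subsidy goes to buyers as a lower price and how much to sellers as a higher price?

Buyers gain 150/23 per unit; sellers gain 80/23 per unit

Pre-subsidy: 60.3125 - 0.3125Q = 83/6 + (1/6)Q gives Q* = 97 and P* = 30.
With the rebate, buyers effectively pay Pb = Ps − 10, where Ps is the price sellers receive.
On the curves, Pb = 60.3125 - 0.3125Q and Ps = 83/6 + (1/6)Q; the wedge Ps − Pb = 10 gives 83/6 + (1/6)Q − (60.3125 - 0.3125Q) = 10, so Q' = 2711/23.
Then Pb = 60.3125 − 0.3125·(2711/23) = 540/23 and Ps = 83/6 + (1/6)·(2711/23) = 770/23.
Buyers' price falls by P* − Pb = 30 − 540/23 = 150/23; sellers' price rises by Ps − P* = 770/23 − 30 = 80/23.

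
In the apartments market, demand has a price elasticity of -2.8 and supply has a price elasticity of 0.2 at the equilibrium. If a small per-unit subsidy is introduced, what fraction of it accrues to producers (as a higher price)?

Producer share = 14/15

For a small subsidy around the equilibrium, the benefit split depends on the relative slopes, which at a point are proportional to the elasticities.
Buyer share = εs/(εs + |εd|) = 0.2/(0.2 + 2.8) = 1/15; seller share = |εd|/(εs + |εd|) = 14/15.
So producers capture 14/15 of the subsidy.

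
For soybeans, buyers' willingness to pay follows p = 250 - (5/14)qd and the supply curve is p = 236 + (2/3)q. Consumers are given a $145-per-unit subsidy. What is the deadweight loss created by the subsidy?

Deadweight loss = 441525/43

Pre-subsidy: 250 - (5/14)q = 236 + (2/3)q gives q* = 588/43 and p* = 10540/43.
With the rebate, buyers effectively pay pb = ps − 145, where ps is the price sellers receive.
On the curves, pb = 250 - (5/14)q and ps = 236 + (2/3)q; the wedge ps − pb = 145 gives 236 + (2/3)q − (250 - (5/14)q) = 145, so q' = 6678/43.
Then pb = 250 − (5/14)·(6678/43) = 8365/43 and ps = 236 + (2/3)·(6678/43) = 14600/43.
The subsidy expands output by 6678/43 − 588/43 = 6090/43 past the efficient level; on those units the gap between marginal cost and willingness to pay runs from 0 up to 145.
DWL = ½ × 145 × 6090/43 = 441525/43.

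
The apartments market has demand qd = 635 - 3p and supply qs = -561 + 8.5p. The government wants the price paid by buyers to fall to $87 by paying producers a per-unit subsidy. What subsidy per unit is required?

Required subsidy s = $23 per unit

At a buyer price of 87, quantity demanded is 635 − 3·87 = 374.
Sellers supply 374 only when they receive ps with -561 + 8.5·ps = 374, i.e. ps = 110.
s = ps − pb = 110 − 87 = 23.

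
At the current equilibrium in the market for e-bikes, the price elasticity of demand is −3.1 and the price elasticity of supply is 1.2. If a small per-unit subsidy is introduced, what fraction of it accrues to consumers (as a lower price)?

Consumer share = 12/43

For a small subsidy around the equilibrium, the benefit split depends on the relative slopes, which at a point are proportional to the elasticities.
Buyer share = εs/(εs + |εd|) = 1.2/(1.2 + 3.1) = 12/43; seller share = |εd|/(εs + |εd|) = 31/43.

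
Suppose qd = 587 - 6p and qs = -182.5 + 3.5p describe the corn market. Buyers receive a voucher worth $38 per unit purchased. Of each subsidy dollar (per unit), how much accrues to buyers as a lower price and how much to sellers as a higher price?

Buyers gain $14 per unit; sellers gain $24 per unit

Pre-subsidy: 587 - 6p = -182.5 + 3.5p gives p* = 81, q* = 101.
With the rebate, buyers effectively pay pb = ps − 38, where ps is the price sellers receive.
Demand in terms of ps becomes qd = 587 − 6(ps − 38) = 815 - 6ps. Setting this equal to supply: 815 - 6ps = -182.5 + 3.5ps, so ps = 105.
Buyers pay pb = 105 − 38 = 67; q' = -182.5 + 3.5·105 = 185.
Buyers' price falls by p* − pb = 81 − 67 = 14; sellers' price rises by ps − p* = 105 − 81 = 24.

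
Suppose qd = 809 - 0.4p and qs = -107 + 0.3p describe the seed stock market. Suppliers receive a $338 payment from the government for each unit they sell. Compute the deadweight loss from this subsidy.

Pre-subsidy: 809 - 0.4p = -107 + 0.3p gives p* = 9160/7, q* = 1999/7.
With the subsidy, sellers receive ps = pb + 338 for each unit, where pb is the price buyers pay.
Supply in terms of pb becomes qs = -107 + 0.3(pb + 338) = -5.6 + 0.3pb. Setting this equal to demand: 809 - 0.4pb = -5.6 + 0.3pb, so pb = 8146/7.
Sellers receive ps = 8146/7 + 338 = 10512/7; q' = 809 − 0.4·(8146/7) = 12023/35.
The subsidy expands output by 12023/35 − 1999/7 = 2028/35 past the efficient level; on those units the gap between marginal cost and willingness to pay runs from 0 up to 338.
DWL = ½ × 338 × 2028/35 = 342732/35.

Deadweight loss = 342732/35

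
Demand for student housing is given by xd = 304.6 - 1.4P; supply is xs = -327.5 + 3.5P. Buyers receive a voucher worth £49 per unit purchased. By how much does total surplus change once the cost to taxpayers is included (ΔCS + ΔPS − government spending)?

Pre-subsidy: 304.6 - 1.4P = -327.5 + 3.5P gives P* = 129, x* = 124.
With the rebate, buyers effectively pay Pb = Ps − 49, where Ps is the price sellers receive.
Demand in terms of Ps becomes xd = 304.6 − 1.4(Ps − 49) = 373.2 - 1.4Ps. Setting this equal to supply: 373.2 - 1.4Ps = -327.5 + 3.5Ps, so Ps = 143.
Buyers pay Pb = 143 − 49 = 94; x' = -327.5 + 3.5·143 = 173.
ΔCS = ½(124 + 173)(129 − 94) = 5197.5; ΔPS = ½(124 + 173)(143 − 129) = 2079.
Government spending = 49 × 173 = 8477.
Net change = 5197.5 + 2079 − 8477 = -1200.5. The loss equals the DWL triangle ½·49·49.

Net change in total surplus = -£1200.5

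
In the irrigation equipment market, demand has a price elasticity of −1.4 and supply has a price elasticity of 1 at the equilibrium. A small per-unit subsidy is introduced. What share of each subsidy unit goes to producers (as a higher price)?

For a small subsidy around the equilibrium, the benefit split depends on the relative slopes, which at a point are proportional to the elasticities.
Buyer share = εs/(εs + |εd|) = 1/(1 + 1.4) = 5/12; seller share = |εd|/(εs + |εd|) = 7/12.
So producers capture 7/12 of the subsidy.

Producer share = 7/12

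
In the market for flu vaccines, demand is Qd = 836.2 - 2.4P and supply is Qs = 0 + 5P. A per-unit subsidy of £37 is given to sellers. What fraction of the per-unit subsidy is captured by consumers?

Consumer share = 25/37

Pre-subsidy: 836.2 - 2.4P = 0 + 5P gives P* = 113, Q* = 565.
With the subsidy, sellers receive Ps = Pb + 37 for each unit, where Pb is the price buyers pay.
Supply in terms of Pb becomes Qs = 0 + 5(Pb + 37) = 185 + 5Pb. Setting this equal to demand: 836.2 - 2.4Pb = 185 + 5Pb, so Pb = 88.
Sellers receive Ps = 88 + 37 = 125; Q' = 836.2 − 2.4·88 = 625.
Buyers' price falls by P* − Pb = 113 − 88 = 25; sellers' price rises by Ps − P* = 125 − 113 = 12.
So consumers capture 25/37 = 25/37 of each unit of subsidy.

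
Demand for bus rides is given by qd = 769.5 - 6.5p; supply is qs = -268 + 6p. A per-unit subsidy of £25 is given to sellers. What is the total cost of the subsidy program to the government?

Government cost = £7700

Pre-subsidy: 769.5 - 6.5p = -268 + 6p gives p* = 83, q* = 230.
With the subsidy, sellers receive ps = pb + 25 for each unit, where pb is the price buyers pay.
Supply in terms of pb becomes qs = -268 + 6(pb + 25) = -118 + 6pb. Setting this equal to demand: 769.5 - 6.5pb = -118 + 6pb, so pb = 71.
Sellers receive ps = 71 + 25 = 96; q' = 769.5 − 6.5·71 = 308.
Government outlay = subsidy × quantity = 25 × 308 = 7700.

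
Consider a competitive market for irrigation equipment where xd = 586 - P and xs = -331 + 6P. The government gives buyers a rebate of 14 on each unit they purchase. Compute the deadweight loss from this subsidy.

Pre-subsidy: 586 - P = -331 + 6P gives P* = 131, x* = 455.
With the rebate, buyers effectively pay Pb = Ps − 14, where Ps is the price sellers receive.
Demand in terms of Ps becomes xd = 586 − 1(Ps − 14) = 600 - Ps. Setting this equal to supply: 600 - Ps = -331 + 6Ps, so Ps = 133.
Buyers pay Pb = 133 − 14 = 119; x' = -331 + 6·133 = 467.
The subsidy expands output by 467 − 455 = 12 past the efficient level; on those units the gap between marginal cost and willingness to pay runs from 0 up to 14.
DWL = ½ × 14 × 12 = 84.

Deadweight loss = 84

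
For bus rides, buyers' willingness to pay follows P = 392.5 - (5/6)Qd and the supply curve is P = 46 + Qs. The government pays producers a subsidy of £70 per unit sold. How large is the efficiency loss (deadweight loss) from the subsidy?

Deadweight loss = 14700/11

Pre-subsidy: 392.5 - (5/6)Q = 46 + Q gives Q* = 189 and P* = 235.
With the subsidy, sellers receive Ps = Pb + 70 for each unit, where Pb is the price buyers pay.
On the curves, Pb = 392.5 - (5/6)Q and Ps = 46 + Q; the wedge Ps − Pb = 70 gives 46 + Q − (392.5 - (5/6)Q) = 70, so Q' = 2499/11.
Then Pb = 392.5 − (5/6)·(2499/11) = 2235/11 and Ps = 46 + 1·(2499/11) = 3005/11.
The subsidy expands output by 2499/11 − 189 = 420/11 past the efficient level; on those units the gap between marginal cost and willingness to pay runs from 0 up to 70.
DWL = ½ × 70 × 420/11 = 14700/11.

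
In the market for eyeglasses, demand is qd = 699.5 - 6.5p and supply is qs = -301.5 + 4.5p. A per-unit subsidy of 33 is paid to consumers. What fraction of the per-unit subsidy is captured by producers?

Pre-subsidy: 699.5 - 6.5p = -301.5 + 4.5p gives p* = 91, q* = 108.
With the rebate, buyers effectively pay pb = ps − 33, where ps is the price sellers receive.
Demand in terms of ps becomes qd = 699.5 − 6.5(ps − 33) = 914 - 6.5ps. Setting this equal to supply: 914 - 6.5ps = -301.5 + 4.5ps, so ps = 110.5.
Buyers pay pb = 110.5 − 33 = 77.5; q' = -301.5 + 4.5·110.5 = 195.75.
Buyers' price falls by p* − pb = 91 − 77.5 = 13.5; sellers' price rises by ps − p* = 110.5 − 91 = 19.5.
So producers capture 19.5/33 = 13/22 of each unit of subsidy.

Producer share = 13/22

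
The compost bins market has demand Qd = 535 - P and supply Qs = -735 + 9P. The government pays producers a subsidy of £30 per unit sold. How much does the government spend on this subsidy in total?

Government cost = £13050

Pre-subsidy: 535 - P = -735 + 9P gives P* = 127, Q* = 408.
With the subsidy, sellers receive Ps = Pb + 30 for each unit, where Pb is the price buyers pay.
Supply in terms of Pb becomes Qs = -735 + 9(Pb + 30) = -465 + 9Pb. Setting this equal to demand: 535 - Pb = -465 + 9Pb, so Pb = 100.
Sellers receive Ps = 100 + 30 = 130; Q' = 535 − 1·100 = 435.
Government outlay = subsidy × quantity = 30 × 435 = 13050.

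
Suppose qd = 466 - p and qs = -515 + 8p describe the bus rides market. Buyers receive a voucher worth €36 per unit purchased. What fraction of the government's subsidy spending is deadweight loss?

Pre-subsidy: 466 - p = -515 + 8p gives p* = 109, q* = 357.
With the rebate, buyers effectively pay pb = ps − 36, where ps is the price sellers receive.
Demand in terms of ps becomes qd = 466 − 1(ps − 36) = 502 - ps. Setting this equal to supply: 502 - ps = -515 + 8ps, so ps = 113.
Buyers pay pb = 113 − 36 = 77; q' = -515 + 8·113 = 389.
ΔCS = ½(357 + 389)(109 − 77) = 11936; ΔPS = ½(357 + 389)(113 − 109) = 1492.
Government spending = 36 × 389 = 14004.
DWL = ½ × 36 × (389 − 357) = 576; fraction = 576 / 14004 = 16/389.

DWL / government spending = 16/389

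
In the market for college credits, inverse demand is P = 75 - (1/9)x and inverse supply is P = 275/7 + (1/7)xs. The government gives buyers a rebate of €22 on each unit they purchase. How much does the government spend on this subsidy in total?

Government cost = €4999.5

Pre-subsidy: 75 - (1/9)x = 275/7 + (1/7)x gives x* = 140.625 and P* = 59.375.
With the rebate, buyers effectively pay Pb = Ps − 22, where Ps is the price sellers receive.
On the curves, Pb = 75 - (1/9)x and Ps = 275/7 + (1/7)x; the wedge Ps − Pb = 22 gives 275/7 + (1/7)x − (75 - (1/9)x) = 22, so x' = 227.25.
Then Pb = 75 − (1/9)·227.25 = 49.75 and Ps = 275/7 + (1/7)·227.25 = 71.75.
Government outlay = subsidy × quantity = 22 × 227.25 = 4999.5.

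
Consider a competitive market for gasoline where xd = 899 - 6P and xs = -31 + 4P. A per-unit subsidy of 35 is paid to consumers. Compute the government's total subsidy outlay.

Government cost = 14875

Pre-subsidy: 899 - 6P = -31 + 4P gives P* = 93, x* = 341.
With the rebate, buyers effectively pay Pb = Ps − 35, where Ps is the price sellers receive.
Demand in terms of Ps becomes xd = 899 − 6(Ps − 35) = 1109 - 6Ps. Setting this equal to supply: 1109 - 6Ps = -31 + 4Ps, so Ps = 114.
Buyers pay Pb = 114 − 35 = 79; x' = -31 + 4·114 = 425.
Government outlay = subsidy × quantity = 35 × 425 = 14875.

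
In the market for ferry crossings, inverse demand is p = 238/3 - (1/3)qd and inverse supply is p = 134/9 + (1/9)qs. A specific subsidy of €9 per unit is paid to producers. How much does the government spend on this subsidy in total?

Government cost = €1487.25

Pre-subsidy: 238/3 - (1/3)q = 134/9 + (1/9)q gives q* = 145 and p* = 31.
With the subsidy, sellers receive ps = pb + 9 for each unit, where pb is the price buyers pay.
On the curves, pb = 238/3 - (1/3)q and ps = 134/9 + (1/9)q; the wedge ps − pb = 9 gives 134/9 + (1/9)q − (238/3 - (1/3)q) = 9, so q' = 165.25.
Then pb = 238/3 − (1/3)·165.25 = 24.25 and ps = 134/9 + (1/9)·165.25 = 33.25.
Government outlay = subsidy × quantity = 9 × 165.25 = 1487.25.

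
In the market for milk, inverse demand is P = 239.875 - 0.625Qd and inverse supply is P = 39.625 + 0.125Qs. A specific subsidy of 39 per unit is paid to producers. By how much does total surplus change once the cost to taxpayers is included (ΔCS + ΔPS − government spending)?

Net change in total surplus = -1014

Pre-subsidy: 239.875 - 0.625Q = 39.625 + 0.125Q gives Q* = 267 and P* = 73.
With the subsidy, sellers receive Ps = Pb + 39 for each unit, where Pb is the price buyers pay.
On the curves, Pb = 239.875 - 0.625Q and Ps = 39.625 + 0.125Q; the wedge Ps − Pb = 39 gives 39.625 + 0.125Q − (239.875 - 0.625Q) = 39, so Q' = 319.
Then Pb = 239.875 − 0.625·319 = 40.5 and Ps = 39.625 + 0.125·319 = 79.5.
ΔCS = ½(267 + 319)(73 − 40.5) = 9522.5; ΔPS = ½(267 + 319)(79.5 − 73) = 1904.5.
Government spending = 39 × 319 = 12441.
Net change = 9522.5 + 1904.5 − 12441 = -1014. The loss equals the DWL triangle ½·39·52.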